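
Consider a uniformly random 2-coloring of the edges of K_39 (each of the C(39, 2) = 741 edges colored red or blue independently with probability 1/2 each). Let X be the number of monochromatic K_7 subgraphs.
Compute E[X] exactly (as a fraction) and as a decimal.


Let X = Σ_S X_S over the C(39, 7) = 15380937 subsets S of size 7, where X_S = 1 if the K_7 on S is monochromatic.
For a fixed S, the K_7 on S has C(7, 2) = 21 edges. P[all 21 edges red] = (1/2)^21, and likewise for blue, so P[monochromatic] = 2·(1/2)^21 = 2^{1 − 21} = 1/1048576.
By linearity: E[X] = C(39, 7) · 2^{1 − 21} = 15380937 · 1/1048576 = 15380937/1048576.
Numerically: E[X] ≈ 14.668.

E[X] = C(39,7)·2^(1−C(7,2)) = 15380937/1048576 ≈ 14.668.


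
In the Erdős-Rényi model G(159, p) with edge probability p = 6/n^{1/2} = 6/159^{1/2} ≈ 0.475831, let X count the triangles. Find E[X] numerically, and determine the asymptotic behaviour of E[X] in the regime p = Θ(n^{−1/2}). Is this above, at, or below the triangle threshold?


Number of potential triangles: C(159, 3) = 657359.
Each occurs with probability p³ ≈ (0.475831)³ ≈ 1.07735310e-01.
By linearity: E[X] = C(159, 3)·p³ ≈ 657359 · 1.07735310e-01 ≈ 70820.775487.
Since α = 1/2 < 1, p = c/n^{1/2} ≫ 1/n is above the triangle threshold p ~ 1/n. Asymptotically E[X] ~ (c³/6)·n^{3(1−α)} = (6³/6)·n^{1.5} → ∞; triangles are abundant w.h.p.

E[X] ≈ 70820.775487; in regime p = Θ(1/n^{1/2}) E[X] diverges (above the triangle threshold p ~ 1/n).


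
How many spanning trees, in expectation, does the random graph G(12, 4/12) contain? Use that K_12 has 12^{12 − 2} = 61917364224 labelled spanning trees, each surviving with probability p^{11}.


K_12 has 12^{12 − 2} = 61917364224 labelled spanning trees.
For each such spanning tree H, let X_H = 1 if all 11 edges of H are present in G. Then P[X_H = 1] = p^{11} = (1/3)^{11} = 1/177147.
Summing the indicators: E[X] = Σ_H E[X_H] = 61917364224 · p^{11} = 61917364224 · 1/177147 = 1048576/3.
Numerically: E[X] ≈ 3.4953e+05.

E[X] = 61917364224 · (1/3)^{11} = 1048576/3 ≈ 3.4953e+05.


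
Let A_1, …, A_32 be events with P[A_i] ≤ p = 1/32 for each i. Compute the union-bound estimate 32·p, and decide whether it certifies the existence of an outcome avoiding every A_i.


Union bound: P[∪_{i=1}^{32} A_i] ≤ Σ_i P[A_i] ≤ 32·p = 32·(1/32) = 1.
Numerically: 1 ≈ 1.0000.
Is 1 < 1? NO.
Since the bound 1 is ≥ 1, the union bound is uninformative here; it does NOT by itself certify existence.

32·p = 1 ≈ 1.0000; existence NOT certified by the union bound.


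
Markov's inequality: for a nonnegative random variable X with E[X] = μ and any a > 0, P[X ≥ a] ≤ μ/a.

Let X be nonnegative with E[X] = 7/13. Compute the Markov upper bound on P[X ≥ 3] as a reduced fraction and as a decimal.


μ = E[X] = 7/13, a = 3.
Markov: P[X ≥ 3] ≤ μ/a = (7/13)/3 = 7/39.
Numerically: ≈ 0.179487.
(Since a = 3 > μ = 0.538462, the bound 7/39 is < 1 and informative.)

P[X ≥ 3] ≤ 7/39 ≈ 0.179487.


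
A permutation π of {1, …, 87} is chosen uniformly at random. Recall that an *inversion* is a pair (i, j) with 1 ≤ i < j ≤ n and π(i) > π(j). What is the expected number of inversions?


Write X = Σ X_I over the C(87, 2) = 3741 pairs i < j, with X_I the indicator of one inversion.
There are 3741 indicators.
For each fixed pair i < j, the values π(i) and π(j) are two distinct elements of {1, …, 87} in uniformly random order; by symmetry P[π(i) > π(j)] = 1/2.
By linearity: E[X] = 3741 · (1/2) = C(87, 2) · (1/2) = 3741/2 = 3741/2 ≈ 1870.500000.

E[X] = 3741/2 = 1870.500000.


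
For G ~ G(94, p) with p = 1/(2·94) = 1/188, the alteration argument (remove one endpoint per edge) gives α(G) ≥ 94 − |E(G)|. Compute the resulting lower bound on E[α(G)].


E[|E(G)|] = C(94, 2)·p = 4371 · (1/188) = 93/4.
E[α(G)] ≥ n − E[|E(G)|] = 94 − 93/4 = 283/4.
Numerically: ≈ 70.7500.
(This is only a lower bound; the true E[α(G)] may be larger.)

E[α(G)] ≥ 283/4 ≈ 70.7500.


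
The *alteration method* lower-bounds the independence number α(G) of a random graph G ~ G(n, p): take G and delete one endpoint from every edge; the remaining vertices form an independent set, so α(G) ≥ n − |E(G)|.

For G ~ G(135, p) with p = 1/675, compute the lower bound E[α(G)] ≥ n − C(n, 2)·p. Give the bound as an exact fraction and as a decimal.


E[|E(G)|] = C(135, 2)·p = 9045 · (1/675) = 67/5.
E[α(G)] ≥ n − E[|E(G)|] = 135 − 67/5 = 608/5.
Numerically: ≈ 121.6000.
(This is only a lower bound; the true E[α(G)] may be larger.)

E[α(G)] ≥ 608/5 ≈ 121.6000.


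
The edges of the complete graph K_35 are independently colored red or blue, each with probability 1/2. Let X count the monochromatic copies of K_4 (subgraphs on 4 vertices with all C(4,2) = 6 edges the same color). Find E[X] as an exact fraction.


Let X = Σ_S X_S over the C(35, 4) = 52360 subsets S of size 4, where X_S = 1 if the K_4 on S is monochromatic.
For a fixed S, the K_4 on S has C(4, 2) = 6 edges. P[all 6 edges red] = (1/2)^6, and likewise for blue, so P[monochromatic] = 2·(1/2)^6 = 2^{1 − 6} = 1/32.
By linearity of expectation: E[X] = C(35, 4) · 2^{1 − 6} = 52360 · 1/32 = 6545/4.
Numerically: E[X] ≈ 1636.250000.

E[X] = C(35,4)·2^(1−C(4,2)) = 6545/4 ≈ 1636.250000.


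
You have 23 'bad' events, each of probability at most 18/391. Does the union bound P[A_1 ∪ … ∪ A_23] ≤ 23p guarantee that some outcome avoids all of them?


Union bound: P[∪_{i=1}^{23} A_i] ≤ Σ_i P[A_i] ≤ 23·p = 23·(18/391) = 18/17.
Numerically: 18/17 ≈ 1.059.
Is 18/17 < 1? NO.
Since the bound 18/17 is ≥ 1, the union bound is uninformative here; it does NOT by itself certify existence.

23·p = 18/17 ≈ 1.059; existence NOT certified by the union bound.


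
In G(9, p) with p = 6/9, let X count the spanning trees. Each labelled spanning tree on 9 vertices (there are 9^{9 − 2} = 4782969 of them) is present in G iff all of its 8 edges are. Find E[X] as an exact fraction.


K_9 has 9^{9 − 2} = 4782969 labelled spanning trees.
For each such spanning tree H, let X_H = 1 if all 8 edges of H are present in G. Then P[X_H = 1] = p^{8} = (2/3)^{8} = 256/6561.
Summing the indicators: E[X] = Σ_H E[X_H] = 4782969 · p^{8} = 4782969 · 256/6561 = 186624.
Numerically: E[X] ≈ 1.87e+05.

E[X] = 4782969 · (2/3)^{8} = 186624 ≈ 1.87e+05.


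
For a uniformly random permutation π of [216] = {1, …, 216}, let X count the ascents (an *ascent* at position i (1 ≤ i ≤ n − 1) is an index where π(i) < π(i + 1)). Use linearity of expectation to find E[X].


Write X = Σ X_I over i = 1, …, 215, with X_I the indicator of one ascent.
There are 215 indicators.
For each fixed i, the pair (π(i), π(i+1)) is a uniformly random ordered pair of distinct values from {1, …, 216}; by symmetry P[π(i) < π(i+1)] = 1/2.
By linearity: E[X] = 215 · (1/2) = (216 − 1) · (1/2) = 215/2 ≈ 107.500.

E[X] = 215/2 = 107.500.


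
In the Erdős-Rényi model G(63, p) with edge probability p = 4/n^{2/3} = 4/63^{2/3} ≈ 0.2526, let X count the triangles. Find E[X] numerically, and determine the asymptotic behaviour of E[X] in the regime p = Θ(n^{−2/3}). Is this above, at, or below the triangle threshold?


Number of potential triangles: C(63, 3) = 39711.
Each occurs with probability p³ ≈ (0.2526)³ ≈ 1.612497e-02.
By linearity: E[X] = C(63, 3)·p³ ≈ 39711 · 1.612497e-02 ≈ 640.3386.
Since α = 2/3 < 1, p = c/n^{2/3} ≫ 1/n is above the triangle threshold p ~ 1/n. Asymptotically E[X] ~ (c³/6)·n^{3(1−α)} = (4³/6)·n^{1} → ∞; triangles are abundant w.h.p.

E[X] ≈ 640.3386; in regime p = Θ(1/n^{2/3}) E[X] diverges (above the triangle threshold p ~ 1/n).


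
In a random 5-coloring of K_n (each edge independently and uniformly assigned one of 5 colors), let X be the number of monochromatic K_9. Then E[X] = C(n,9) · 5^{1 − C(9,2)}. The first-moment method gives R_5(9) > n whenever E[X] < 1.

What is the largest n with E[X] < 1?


We need C(n, 9) · 5^{1 − 36} < 1, i.e. C(n, 9) < 5^{36 − 1} = 2910383045673370361328125.
Check values of n near the boundary:
  n = 2167: C(2167, 9) = 2855899084841489792706810; 2855899084841489792706810 < 2910383045673370361328125? YES
  n = 2168: C(2168, 9) = 2867804175977929537095120; 2867804175977929537095120 < 2910383045673370361328125? YES
  n = 2169: C(2169, 9) = 2879753360044504243499683; 2879753360044504243499683 < 2910383045673370361328125? YES
  n = 2170: C(2170, 9) = 2891746779868845075610510; 2891746779868845075610510 < 2910383045673370361328125? YES
  n = 2171: C(2171, 9) = 2903784578674959601827205; 2903784578674959601827205 < 2910383045673370361328125? YES
  n = 2172: C(2172, 9) = 2915866900084148060642020; 2915866900084148060642020 < 2910383045673370361328125? NO
  n = 2173: C(2173, 9) = 2927993888115921319674265; 2927993888115921319674265 < 2910383045673370361328125? NO
  n = 2174: C(2174, 9) = 2940165687188920530702934; 2940165687188920530702934 < 2910383045673370361328125? NO
The largest n with C(n, 9) < 2910383045673370361328125 is n = 2171 (where E[X] = 580756915734991920365441/582076609134674072265625 ≈ 0.99773). Hence R_5(9) > 2171, i.e. R_5(9) ≥ 2172.

Largest n = 2171; hence R_5(9) > 2171.


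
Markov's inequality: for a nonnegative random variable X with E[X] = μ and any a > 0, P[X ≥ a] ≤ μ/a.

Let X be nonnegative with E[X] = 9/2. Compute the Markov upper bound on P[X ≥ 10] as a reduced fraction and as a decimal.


μ = E[X] = 9/2, a = 10.
Markov: P[X ≥ 10] ≤ μ/a = (9/2)/10 = 9/20.
Numerically: ≈ 0.450000.
(Since a = 10 > μ = 4.500000, the bound 9/20 is < 1 and informative.)

P[X ≥ 10] ≤ 9/20 ≈ 0.450000.


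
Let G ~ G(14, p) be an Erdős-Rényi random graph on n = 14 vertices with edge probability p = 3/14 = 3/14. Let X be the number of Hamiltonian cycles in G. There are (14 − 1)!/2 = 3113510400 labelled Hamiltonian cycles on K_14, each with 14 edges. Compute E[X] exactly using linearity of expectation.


K_14 has (14 − 1)!/2 = 3113510400 labelled Hamiltonian cycles.
For each such Hamiltonian cycle H, let X_H = 1 if all 14 edges of H are present in G. Then P[X_H = 1] = p^{14} = (3/14)^{14} = 4782969/11112006825558016.
By linearity: E[X] = Σ_H E[X_H] = 3113510400 · p^{14} = 3113510400 · 4782969/11112006825558016 = 4155084744525/3100448333024.
Numerically: E[X] ≈ 1.3402.

E[X] = 3113510400 · (3/14)^{14} = 4155084744525/3100448333024 ≈ 1.3402.


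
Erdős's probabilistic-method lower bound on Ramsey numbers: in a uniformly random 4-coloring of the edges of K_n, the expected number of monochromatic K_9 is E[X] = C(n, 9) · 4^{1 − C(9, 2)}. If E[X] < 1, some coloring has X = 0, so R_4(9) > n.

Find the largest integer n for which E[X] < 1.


We need C(n, 9) · 4^{1 − 36} < 1, i.e. C(n, 9) < 4^{36 − 1} = 1180591620717411303424.
Check values of n near the boundary:
  n = 908: C(908, 9) = 1111058428637338083100; 1111058428637338083100 < 1180591620717411303424? YES
  n = 909: C(909, 9) = 1122169012923711463931; 1122169012923711463931 < 1180591620717411303424? YES
  n = 910: C(910, 9) = 1133378248346922788210; 1133378248346922788210 < 1180591620717411303424? YES
  n = 911: C(911, 9) = 1144686900492291197405; 1144686900492291197405 < 1180591620717411303424? YES
  n = 912: C(912, 9) = 1156095740032081475120; 1156095740032081475120 < 1180591620717411303424? YES
  n = 913: C(913, 9) = 1167605542753639808390; 1167605542753639808390 < 1180591620717411303424? YES
  n = 914: C(914, 9) = 1179217089587653905932; 1179217089587653905932 < 1180591620717411303424? YES
  n = 915: C(915, 9) = 1190931166636537885130; 1190931166636537885130 < 1180591620717411303424? NO
The largest n with C(n, 9) < 1180591620717411303424 is n = 914 (where E[X] = 294804272396913476483/295147905179352825856 ≈ 0.9988357). Hence R_4(9) > 914, i.e. R_4(9) ≥ 915.

Largest n = 914; hence R_4(9) > 914.


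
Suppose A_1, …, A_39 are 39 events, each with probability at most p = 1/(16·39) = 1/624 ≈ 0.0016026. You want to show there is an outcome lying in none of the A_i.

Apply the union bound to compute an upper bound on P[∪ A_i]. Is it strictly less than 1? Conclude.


Union bound: P[∪_{i=1}^{39} A_i] ≤ Σ_i P[A_i] ≤ 39·p = 39·(1/624) = 1/16.
Numerically: 1/16 ≈ 0.0625000.
Is 1/16 < 1? YES.
Since P[∪ A_i] ≤ 1/16 < 1, the complement has P[∩ A_i^c] ≥ 1 − 1/16 = 15/16 > 0, so some outcome avoids every A_i.

39·p = 1/16 ≈ 0.0625000; existence CERTIFIED by the union bound.


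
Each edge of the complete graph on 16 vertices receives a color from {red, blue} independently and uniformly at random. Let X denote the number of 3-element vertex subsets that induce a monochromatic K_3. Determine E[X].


Let X = Σ_S X_S over the C(16, 3) = 560 subsets S of size 3, where X_S = 1 if the K_3 on S is monochromatic.
For a fixed S, the K_3 on S has C(3, 2) = 3 edges. P[all 3 edges red] = (1/2)^3, and likewise for blue, so P[monochromatic] = 2·(1/2)^3 = 2^{1 − 3} = 1/4.
By linearity: E[X] = C(16, 3) · 2^{1 − 3} = 560 · 1/4 = 140.
Numerically: E[X] ≈ 140.00000.

E[X] = C(16,3)·2^(1−C(3,2)) = 140 ≈ 140.00000.


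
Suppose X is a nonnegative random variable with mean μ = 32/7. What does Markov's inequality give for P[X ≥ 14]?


μ = E[X] = 32/7, a = 14.
Markov: P[X ≥ 14] ≤ μ/a = (32/7)/14 = 16/49.
Numerically: ≈ 0.326531.
(Since a = 14 > μ = 4.571429, the bound 16/49 is < 1 and informative.)

P[X ≥ 14] ≤ 16/49 ≈ 0.326531.


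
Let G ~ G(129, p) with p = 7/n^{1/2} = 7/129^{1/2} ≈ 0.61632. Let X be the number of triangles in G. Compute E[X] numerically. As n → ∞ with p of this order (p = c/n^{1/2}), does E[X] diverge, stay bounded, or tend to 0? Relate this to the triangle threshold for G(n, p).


Number of potential triangles: C(129, 3) = 349504.
Each occurs with probability p³ ≈ (0.61632)³ ≈ 2.3410439e-01.
By linearity: E[X] = C(129, 3)·p³ ≈ 349504 · 2.3410439e-01 ≈ 81820.42012.
Since α = 1/2 < 1, p = c/n^{1/2} ≫ 1/n is above the triangle threshold p ~ 1/n. Asymptotically E[X] ~ (c³/6)·n^{3(1−α)} = (7³/6)·n^{1.5} → ∞; triangles are abundant w.h.p.

E[X] ≈ 81820.42012; in regime p = Θ(1/n^{1/2}) E[X] diverges (above the triangle threshold p ~ 1/n).


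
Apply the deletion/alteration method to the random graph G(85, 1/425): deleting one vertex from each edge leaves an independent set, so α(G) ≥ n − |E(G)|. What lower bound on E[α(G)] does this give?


E[|E(G)|] = C(85, 2)·p = 3570 · (1/425) = 42/5.
E[α(G)] ≥ n − E[|E(G)|] = 85 − 42/5 = 383/5.
Numerically: ≈ 76.6000.
(This is only a lower bound; the true E[α(G)] may be larger.)

E[α(G)] ≥ 383/5 ≈ 76.6000.


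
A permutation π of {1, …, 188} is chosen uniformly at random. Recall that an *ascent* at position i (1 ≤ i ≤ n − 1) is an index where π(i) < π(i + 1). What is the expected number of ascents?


Write X = Σ X_I over i = 1, …, 187, with X_I the indicator of one ascent.
There are 187 indicators.
For each fixed i, the pair (π(i), π(i+1)) is a uniformly random ordered pair of distinct values from {1, …, 188}; by symmetry P[π(i) < π(i+1)] = 1/2.
By linearity: E[X] = 187 · (1/2) = (188 − 1) · (1/2) = 187/2 ≈ 93.50000.

E[X] = 187/2 = 93.50000.


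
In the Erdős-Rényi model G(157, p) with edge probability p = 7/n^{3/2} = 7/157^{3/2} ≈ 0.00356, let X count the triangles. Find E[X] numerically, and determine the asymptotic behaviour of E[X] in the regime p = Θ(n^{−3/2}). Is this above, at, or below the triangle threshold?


Number of potential triangles: C(157, 3) = 632710.
Each occurs with probability p³ ≈ (0.00356)³ ≈ 4.50553e-08.
By linearity: E[X] = C(157, 3)·p³ ≈ 632710 · 4.50553e-08 ≈ 0.029.
Since α = 3/2 > 1, p = c/n^{3/2} = o(1/n) is below the triangle threshold p ~ 1/n. Asymptotically E[X] ~ (c³/6)·n^{3(1−α)} = (7³/6)·n^{-1.5} → 0, so by Markov's inequality G has no triangles w.h.p.

E[X] ≈ 0.029; in regime p = Θ(1/n^{3/2}) E[X] tends to 0 (below the triangle threshold p ~ 1/n).


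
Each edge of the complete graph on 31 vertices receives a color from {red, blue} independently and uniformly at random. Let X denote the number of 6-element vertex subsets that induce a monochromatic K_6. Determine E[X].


Let X = Σ_S X_S over the C(31, 6) = 736281 subsets S of size 6, where X_S = 1 if the K_6 on S is monochromatic.
For a fixed S, the K_6 on S has C(6, 2) = 15 edges. P[all 15 edges red] = (1/2)^15, and likewise for blue, so P[monochromatic] = 2·(1/2)^15 = 2^{1 − 15} = 1/16384.
By linearity: E[X] = C(31, 6) · 2^{1 − 15} = 736281 · 1/16384 = 736281/16384.
Numerically: E[X] ≈ 44.9390.

E[X] = C(31,6)·2^(1−C(6,2)) = 736281/16384 ≈ 44.9390.


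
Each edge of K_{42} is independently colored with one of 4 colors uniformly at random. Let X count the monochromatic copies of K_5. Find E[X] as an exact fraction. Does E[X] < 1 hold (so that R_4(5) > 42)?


E[X] = C(42, 5) · 4^{1 − 10} = 850668 · 4^{−9} = 850668/262144.
As a reduced fraction: E[X] = 212667/65536 ≈ 3.2450409.
Is E[X] < 1? NO.
Since E[X] ≥ 1, the first-moment bound is inconclusive at n = 42; it does NOT by itself certify R_4(5) > 42.

E[X] = 212667/65536 ≈ 3.2450409; E[X] ≥ 1; first-moment method inconclusive here.


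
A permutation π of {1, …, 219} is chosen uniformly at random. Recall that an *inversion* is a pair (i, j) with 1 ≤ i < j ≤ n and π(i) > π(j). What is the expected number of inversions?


Write X = Σ X_I over the C(219, 2) = 23871 pairs i < j, with X_I the indicator of one inversion.
There are 23871 indicators.
For each fixed pair i < j, the values π(i) and π(j) are two distinct elements of {1, …, 219} in uniformly random order; by symmetry P[π(i) > π(j)] = 1/2.
By linearity: E[X] = 23871 · (1/2) = C(219, 2) · (1/2) = 23871/2 = 23871/2 ≈ 11935.5000.

E[X] = 23871/2 = 11935.5000.


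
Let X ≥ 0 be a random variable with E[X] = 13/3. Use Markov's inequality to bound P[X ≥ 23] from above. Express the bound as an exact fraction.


μ = E[X] = 13/3, a = 23.
Markov: P[X ≥ 23] ≤ μ/a = (13/3)/23 = 13/69.
Numerically: ≈ 0.1884.
(Since a = 23 > μ = 4.3333, the bound 13/69 is < 1 and informative.)

P[X ≥ 23] ≤ 13/69 ≈ 0.1884.


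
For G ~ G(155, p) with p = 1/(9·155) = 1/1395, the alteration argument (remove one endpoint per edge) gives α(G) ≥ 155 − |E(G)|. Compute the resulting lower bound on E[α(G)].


E[|E(G)|] = C(155, 2)·p = 11935 · (1/1395) = 77/9.
E[α(G)] ≥ n − E[|E(G)|] = 155 − 77/9 = 1318/9.
Numerically: ≈ 146.4444.
(This is only a lower bound; the true E[α(G)] may be larger.)

E[α(G)] ≥ 1318/9 ≈ 146.4444.


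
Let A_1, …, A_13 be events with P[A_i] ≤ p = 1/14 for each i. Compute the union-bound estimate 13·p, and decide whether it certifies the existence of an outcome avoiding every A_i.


Union bound: P[∪_{i=1}^{13} A_i] ≤ Σ_i P[A_i] ≤ 13·p = 13·(1/14) = 13/14.
Numerically: 13/14 ≈ 0.92857.
Is 13/14 < 1? YES.
Since P[∪ A_i] ≤ 13/14 < 1, the complement has P[∩ A_i^c] ≥ 1 − 13/14 = 1/14 > 0, so some outcome avoids every A_i.

13·p = 13/14 ≈ 0.92857; existence CERTIFIED by the union bound.


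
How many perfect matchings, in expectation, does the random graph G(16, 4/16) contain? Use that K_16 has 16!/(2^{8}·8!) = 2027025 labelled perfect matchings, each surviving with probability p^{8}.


K_16 has 16!/(2^{8}·8!) = 2027025 labelled perfect matchings.
For each such perfect matching H, let X_H = 1 if all 8 edges of H are present in G. Then P[X_H = 1] = p^{8} = (1/4)^{8} = 1/65536.
By linearity: E[X] = Σ_H E[X_H] = 2027025 · p^{8} = 2027025 · 1/65536 = 2027025/65536.
Numerically: E[X] ≈ 30.93.

E[X] = 2027025 · (1/4)^{8} = 2027025/65536 ≈ 30.93.


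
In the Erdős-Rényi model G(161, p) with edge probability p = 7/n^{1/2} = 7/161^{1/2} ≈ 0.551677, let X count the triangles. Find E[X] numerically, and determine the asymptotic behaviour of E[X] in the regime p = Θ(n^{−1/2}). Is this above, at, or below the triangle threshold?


Number of potential triangles: C(161, 3) = 682640.
Each occurs with probability p³ ≈ (0.551677)³ ≈ 1.67901782e-01.
By linearity: E[X] = C(161, 3)·p³ ≈ 682640 · 1.67901782e-01 ≈ 114616.472600.
Since α = 1/2 < 1, p = c/n^{1/2} ≫ 1/n is above the triangle threshold p ~ 1/n. Asymptotically E[X] ~ (c³/6)·n^{3(1−α)} = (7³/6)·n^{1.5} → ∞; triangles are abundant w.h.p.

E[X] ≈ 114616.472600; in regime p = Θ(1/n^{1/2}) E[X] diverges (above the triangle threshold p ~ 1/n).


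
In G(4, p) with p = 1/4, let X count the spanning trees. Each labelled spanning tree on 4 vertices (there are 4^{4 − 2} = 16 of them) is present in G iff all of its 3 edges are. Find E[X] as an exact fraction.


K_4 has 4^{4 − 2} = 16 labelled spanning trees.
For each such spanning tree H, let X_H = 1 if all 3 edges of H are present in G. Then P[X_H = 1] = p^{3} = (1/4)^{3} = 1/64.
Summing the indicators: E[X] = Σ_H E[X_H] = 16 · p^{3} = 16 · 1/64 = 1/4.
Numerically: E[X] ≈ 0.25.

E[X] = 16 · (1/4)^{3} = 1/4 ≈ 0.25.


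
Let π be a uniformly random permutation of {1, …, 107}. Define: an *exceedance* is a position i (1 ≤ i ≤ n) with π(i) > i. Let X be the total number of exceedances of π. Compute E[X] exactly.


Write X = Σ_{i=1}^{107} X_i, where X_i = 1_{π(i) > i}.
For each fixed i, π(i) is uniform over {1, …, 107} (marginal of a uniform permutation), so P[π(i) > i] = (n − i)/n. Summing: Σ_{i=1}^{107} (n − i)/n = (0 + 1 + … + 106)/107 = 107(107 − 1)/(2·107) = (107 − 1)/2.
Hence E[X] = Σ_{i=1}^{107} (107 − i)/107 = 53 ≈ 53.0000.

E[X] = 53 = 53.0000.


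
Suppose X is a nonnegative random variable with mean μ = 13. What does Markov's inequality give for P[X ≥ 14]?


μ = E[X] = 13, a = 14.
Markov: P[X ≥ 14] ≤ μ/a = (13)/14 = 13/14.
Numerically: ≈ 0.929.
(Since a = 14 > μ = 13.000, the bound 13/14 is < 1 and informative.)

P[X ≥ 14] ≤ 13/14 ≈ 0.929.


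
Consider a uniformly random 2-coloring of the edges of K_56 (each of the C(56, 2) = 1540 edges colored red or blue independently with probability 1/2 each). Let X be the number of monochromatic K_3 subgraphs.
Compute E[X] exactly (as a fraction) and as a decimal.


Let X = Σ_S X_S over the C(56, 3) = 27720 subsets S of size 3, where X_S = 1 if the K_3 on S is monochromatic.
For a fixed S, the K_3 on S has C(3, 2) = 3 edges. P[all 3 edges red] = (1/2)^3, and likewise for blue, so P[monochromatic] = 2·(1/2)^3 = 2^{1 − 3} = 1/4.
By linearity: E[X] = C(56, 3) · 2^{1 − 3} = 27720 · 1/4 = 6930.
Numerically: E[X] ≈ 6930.000.

E[X] = C(56,3)·2^(1−C(3,2)) = 6930 ≈ 6930.000.


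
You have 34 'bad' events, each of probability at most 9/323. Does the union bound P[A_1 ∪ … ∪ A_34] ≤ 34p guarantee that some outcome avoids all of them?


Union bound: P[∪_{i=1}^{34} A_i] ≤ Σ_i P[A_i] ≤ 34·p = 34·(9/323) = 18/19.
Numerically: 18/19 ≈ 0.94737.
Is 18/19 < 1? YES.
Since P[∪ A_i] ≤ 18/19 < 1, the complement has P[∩ A_i^c] ≥ 1 − 18/19 = 1/19 > 0, so some outcome avoids every A_i.

34·p = 18/19 ≈ 0.94737; existence CERTIFIED by the union bound.


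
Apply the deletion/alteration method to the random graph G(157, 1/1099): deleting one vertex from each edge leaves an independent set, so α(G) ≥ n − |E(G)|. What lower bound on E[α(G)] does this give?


E[|E(G)|] = C(157, 2)·p = 12246 · (1/1099) = 78/7.
E[α(G)] ≥ n − E[|E(G)|] = 157 − 78/7 = 1021/7.
Numerically: ≈ 145.857.
(This is only a lower bound; the true E[α(G)] may be larger.)

E[α(G)] ≥ 1021/7 ≈ 145.857.


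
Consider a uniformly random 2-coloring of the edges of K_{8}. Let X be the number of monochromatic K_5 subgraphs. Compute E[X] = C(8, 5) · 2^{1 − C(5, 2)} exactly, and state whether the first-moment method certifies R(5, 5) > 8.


E[X] = C(8, 5) · 2^{1 − 10} = 56 · 2^{−9} = 56/512.
As a reduced fraction: E[X] = 7/64 ≈ 0.10938.
Is E[X] < 1? YES.
Since E[X] < 1, there exists a 2-coloring of K_{8} with no monochromatic K_5; hence R(5, 5) > 8.

E[X] = 7/64 ≈ 0.10938; E[X] < 1, so R(5, 5) > 8.


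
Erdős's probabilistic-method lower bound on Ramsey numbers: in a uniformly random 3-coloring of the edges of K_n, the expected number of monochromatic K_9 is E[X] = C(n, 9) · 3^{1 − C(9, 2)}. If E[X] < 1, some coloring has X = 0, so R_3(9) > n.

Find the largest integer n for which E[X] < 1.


We need C(n, 9) · 3^{1 − 36} < 1, i.e. C(n, 9) < 3^{36 − 1} = 50031545098999707.
Check values of n near the boundary:
  n = 300: C(300, 9) = 48052241692154700; 48052241692154700 < 50031545098999707? YES
  n = 301: C(301, 9) = 49533303936090975; 49533303936090975 < 50031545098999707? YES
  n = 302: C(302, 9) = 51054804739588650; 51054804739588650 < 50031545098999707? NO
  n = 303: C(303, 9) = 52617706925494425; 52617706925494425 < 50031545098999707? NO
  n = 304: C(304, 9) = 54222992899492560; 54222992899492560 < 50031545098999707? NO
The largest n with C(n, 9) < 50031545098999707 is n = 301 (where E[X] = 16511101312030325/16677181699666569 ≈ 0.99004). Hence R_3(9) > 301, i.e. R_3(9) ≥ 302.

Largest n = 301; hence R_3(9) > 301.


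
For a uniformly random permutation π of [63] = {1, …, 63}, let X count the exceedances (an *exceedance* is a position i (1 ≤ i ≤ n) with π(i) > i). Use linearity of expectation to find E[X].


Write X = Σ_{i=1}^{63} X_i, where X_i = 1_{π(i) > i}.
For each fixed i, π(i) is uniform over {1, …, 63} (marginal of a uniform permutation), so P[π(i) > i] = (n − i)/n. Summing: Σ_{i=1}^{63} (n − i)/n = (0 + 1 + … + 62)/63 = 63(63 − 1)/(2·63) = (63 − 1)/2.
Hence E[X] = Σ_{i=1}^{63} (63 − i)/63 = 31 ≈ 31.0000.

E[X] = 31 = 31.0000.


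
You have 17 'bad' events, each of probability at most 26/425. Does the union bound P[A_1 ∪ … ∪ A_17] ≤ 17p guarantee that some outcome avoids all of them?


Union bound: P[∪_{i=1}^{17} A_i] ≤ Σ_i P[A_i] ≤ 17·p = 17·(26/425) = 26/25.
Numerically: 26/25 ≈ 1.0400000.
Is 26/25 < 1? NO.
Since the bound 26/25 is ≥ 1, the union bound is uninformative here; it does NOT by itself certify existence.

17·p = 26/25 ≈ 1.0400000; existence NOT certified by the union bound.


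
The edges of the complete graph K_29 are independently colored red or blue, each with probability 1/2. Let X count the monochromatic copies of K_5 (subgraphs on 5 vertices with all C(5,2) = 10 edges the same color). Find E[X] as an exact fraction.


Let X = Σ_S X_S over the C(29, 5) = 118755 subsets S of size 5, where X_S = 1 if the K_5 on S is monochromatic.
For a fixed S, the K_5 on S has C(5, 2) = 10 edges. P[all 10 edges red] = (1/2)^10, and likewise for blue, so P[monochromatic] = 2·(1/2)^10 = 2^{1 − 10} = 1/512.
By linearity: E[X] = C(29, 5) · 2^{1 − 10} = 118755 · 1/512 = 118755/512.
Numerically: E[X] ≈ 231.943359.

E[X] = C(29,5)·2^(1−C(5,2)) = 118755/512 ≈ 231.943359.


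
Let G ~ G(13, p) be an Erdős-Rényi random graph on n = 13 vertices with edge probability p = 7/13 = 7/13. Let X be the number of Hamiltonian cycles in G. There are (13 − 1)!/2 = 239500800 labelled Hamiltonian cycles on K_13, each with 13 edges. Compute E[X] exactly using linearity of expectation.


K_13 has (13 − 1)!/2 = 239500800 labelled Hamiltonian cycles.
For each such Hamiltonian cycle H, let X_H = 1 if all 13 edges of H are present in G. Then P[X_H = 1] = p^{13} = (7/13)^{13} = 96889010407/302875106592253.
Summing the indicators: E[X] = Σ_H E[X_H] = 239500800 · p^{13} = 239500800 · 96889010407/302875106592253 = 23204995503684825600/302875106592253.
Numerically: E[X] ≈ 76616.

E[X] = 239500800 · (7/13)^{13} = 23204995503684825600/302875106592253 ≈ 76616.


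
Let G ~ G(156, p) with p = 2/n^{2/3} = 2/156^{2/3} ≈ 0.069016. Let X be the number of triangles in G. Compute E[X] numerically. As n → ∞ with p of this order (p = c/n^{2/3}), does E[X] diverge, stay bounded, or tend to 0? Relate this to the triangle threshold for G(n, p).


Number of potential triangles: C(156, 3) = 620620.
Each occurs with probability p³ ≈ (0.069016)³ ≈ 3.2873110e-04.
By linearity: E[X] = C(156, 3)·p³ ≈ 620620 · 3.2873110e-04 ≈ 204.01709.
Since α = 2/3 < 1, p = c/n^{2/3} ≫ 1/n is above the triangle threshold p ~ 1/n. Asymptotically E[X] ~ (c³/6)·n^{3(1−α)} = (2³/6)·n^{1} → ∞; triangles are abundant w.h.p.

E[X] ≈ 204.01709; in regime p = Θ(1/n^{2/3}) E[X] diverges (above the triangle threshold p ~ 1/n).


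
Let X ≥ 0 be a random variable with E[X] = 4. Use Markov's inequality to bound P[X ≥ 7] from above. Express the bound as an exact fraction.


μ = E[X] = 4, a = 7.
Markov: P[X ≥ 7] ≤ μ/a = (4)/7 = 4/7.
Numerically: ≈ 0.5714.
(Since a = 7 > μ = 4.0000, the bound 4/7 is < 1 and informative.)

P[X ≥ 7] ≤ 4/7 ≈ 0.5714.


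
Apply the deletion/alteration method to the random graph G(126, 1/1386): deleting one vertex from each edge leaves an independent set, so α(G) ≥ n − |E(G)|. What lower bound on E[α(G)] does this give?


E[|E(G)|] = C(126, 2)·p = 7875 · (1/1386) = 125/22.
E[α(G)] ≥ n − E[|E(G)|] = 126 − 125/22 = 2647/22.
Numerically: ≈ 120.318.
(This is only a lower bound; the true E[α(G)] may be larger.)

E[α(G)] ≥ 2647/22 ≈ 120.318.


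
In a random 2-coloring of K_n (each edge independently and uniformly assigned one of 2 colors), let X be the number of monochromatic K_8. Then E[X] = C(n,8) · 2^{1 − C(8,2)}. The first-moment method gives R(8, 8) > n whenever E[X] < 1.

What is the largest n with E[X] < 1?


We need C(n, 8) · 2^{1 − 28} < 1, i.e. C(n, 8) < 2^{28 − 1} = 134217728.
Check values of n near the boundary:
  n = 40: C(40, 8) = 76904685; 76904685 < 134217728? YES
  n = 41: C(41, 8) = 95548245; 95548245 < 134217728? YES
  n = 42: C(42, 8) = 118030185; 118030185 < 134217728? YES
  n = 43: C(43, 8) = 145008513; 145008513 < 134217728? NO
  n = 44: C(44, 8) = 177232627; 177232627 < 134217728? NO
The largest n with C(n, 8) < 134217728 is n = 42 (where E[X] = 118030185/134217728 ≈ 0.8793934). Hence R(8, 8) > 42, i.e. R(8, 8) ≥ 43.

Largest n = 42; hence R(8, 8) > 42.


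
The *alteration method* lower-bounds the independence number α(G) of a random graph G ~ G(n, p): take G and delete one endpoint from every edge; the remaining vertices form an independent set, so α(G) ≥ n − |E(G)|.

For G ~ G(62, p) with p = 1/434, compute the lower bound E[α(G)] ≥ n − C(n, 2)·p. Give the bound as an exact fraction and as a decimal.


E[|E(G)|] = C(62, 2)·p = 1891 · (1/434) = 61/14.
E[α(G)] ≥ n − E[|E(G)|] = 62 − 61/14 = 807/14.
Numerically: ≈ 57.6429.
(This is only a lower bound; the true E[α(G)] may be larger.)

E[α(G)] ≥ 807/14 ≈ 57.6429.


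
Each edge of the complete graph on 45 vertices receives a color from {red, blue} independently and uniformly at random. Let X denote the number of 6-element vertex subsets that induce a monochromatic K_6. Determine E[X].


Let X = Σ_S X_S over the C(45, 6) = 8145060 subsets S of size 6, where X_S = 1 if the K_6 on S is monochromatic.
For a fixed S, the K_6 on S has C(6, 2) = 15 edges. P[all 15 edges red] = (1/2)^15, and likewise for blue, so P[monochromatic] = 2·(1/2)^15 = 2^{1 − 15} = 1/16384.
By linearity: E[X] = C(45, 6) · 2^{1 − 15} = 8145060 · 1/16384 = 2036265/4096.
Numerically: E[X] ≈ 497.135.

E[X] = C(45,6)·2^(1−C(6,2)) = 2036265/4096 ≈ 497.135.


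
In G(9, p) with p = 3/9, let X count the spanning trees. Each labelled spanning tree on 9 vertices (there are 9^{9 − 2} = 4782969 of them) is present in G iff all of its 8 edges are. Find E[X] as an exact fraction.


K_9 has 9^{9 − 2} = 4782969 labelled spanning trees.
For each such spanning tree H, let X_H = 1 if all 8 edges of H are present in G. Then P[X_H = 1] = p^{8} = (1/3)^{8} = 1/6561.
Summing the indicators: E[X] = Σ_H E[X_H] = 4782969 · p^{8} = 4782969 · 1/6561 = 729.
Numerically: E[X] ≈ 729.

E[X] = 4782969 · (1/3)^{8} = 729 ≈ 729.


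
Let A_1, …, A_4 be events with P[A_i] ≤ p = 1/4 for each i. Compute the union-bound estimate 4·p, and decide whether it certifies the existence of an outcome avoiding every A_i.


Union bound: P[∪_{i=1}^{4} A_i] ≤ Σ_i P[A_i] ≤ 4·p = 4·(1/4) = 1.
Numerically: 1 ≈ 1.000000.
Is 1 < 1? NO.
Since the bound 1 is ≥ 1, the union bound is uninformative here; it does NOT by itself certify existence.

4·p = 1 ≈ 1.000000; existence NOT certified by the union bound.


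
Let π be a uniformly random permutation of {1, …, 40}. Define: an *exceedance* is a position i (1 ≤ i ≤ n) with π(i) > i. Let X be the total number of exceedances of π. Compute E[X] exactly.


Write X = Σ_{i=1}^{40} X_i, where X_i = 1_{π(i) > i}.
For each fixed i, π(i) is uniform over {1, …, 40} (marginal of a uniform permutation), so P[π(i) > i] = (n − i)/n. Summing: Σ_{i=1}^{40} (n − i)/n = (0 + 1 + … + 39)/40 = 40(40 − 1)/(2·40) = (40 − 1)/2.
Hence E[X] = Σ_{i=1}^{40} (40 − i)/40 = 39/2 ≈ 19.500000.

E[X] = 39/2 = 19.500000.


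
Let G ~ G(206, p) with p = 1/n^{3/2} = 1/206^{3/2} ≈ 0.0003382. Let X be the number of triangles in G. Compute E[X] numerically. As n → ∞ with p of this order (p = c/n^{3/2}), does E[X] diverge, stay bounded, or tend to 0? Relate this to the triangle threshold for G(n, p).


Number of potential triangles: C(206, 3) = 1435820.
Each occurs with probability p³ ≈ (0.0003382)³ ≈ 3.868989e-11.
By linearity: E[X] = C(206, 3)·p³ ≈ 1435820 · 3.868989e-11 ≈ 0.0001.
Since α = 3/2 > 1, p = c/n^{3/2} = o(1/n) is below the triangle threshold p ~ 1/n. Asymptotically E[X] ~ (c³/6)·n^{3(1−α)} = (1³/6)·n^{-1.5} → 0, so by Markov's inequality G has no triangles w.h.p.

E[X] ≈ 0.0001; in regime p = Θ(1/n^{3/2}) E[X] tends to 0 (below the triangle threshold p ~ 1/n).


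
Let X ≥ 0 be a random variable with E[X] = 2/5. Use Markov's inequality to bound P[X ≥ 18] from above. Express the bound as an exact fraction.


μ = E[X] = 2/5, a = 18.
Markov: P[X ≥ 18] ≤ μ/a = (2/5)/18 = 1/45.
Numerically: ≈ 0.0222.
(Since a = 18 > μ = 0.4000, the bound 1/45 is < 1 and informative.)

P[X ≥ 18] ≤ 1/45 ≈ 0.0222.


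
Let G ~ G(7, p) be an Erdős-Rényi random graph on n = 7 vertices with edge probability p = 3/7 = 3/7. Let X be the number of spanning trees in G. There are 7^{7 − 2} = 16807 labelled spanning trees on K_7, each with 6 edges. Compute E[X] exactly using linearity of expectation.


K_7 has 7^{7 − 2} = 16807 labelled spanning trees.
For each such spanning tree H, let X_H = 1 if all 6 edges of H are present in G. Then P[X_H = 1] = p^{6} = (3/7)^{6} = 729/117649.
Summing the indicators: E[X] = Σ_H E[X_H] = 16807 · p^{6} = 16807 · 729/117649 = 729/7.
Numerically: E[X] ≈ 104.1.

E[X] = 16807 · (3/7)^{6} = 729/7 ≈ 104.1.


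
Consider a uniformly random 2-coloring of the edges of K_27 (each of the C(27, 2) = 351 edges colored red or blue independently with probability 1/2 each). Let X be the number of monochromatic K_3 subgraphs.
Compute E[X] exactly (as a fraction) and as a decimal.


Let X = Σ_S X_S over the C(27, 3) = 2925 subsets S of size 3, where X_S = 1 if the K_3 on S is monochromatic.
For a fixed S, the K_3 on S has C(3, 2) = 3 edges. P[all 3 edges red] = (1/2)^3, and likewise for blue, so P[monochromatic] = 2·(1/2)^3 = 2^{1 − 3} = 1/4.
By linearity: E[X] = C(27, 3) · 2^{1 − 3} = 2925 · 1/4 = 2925/4.
Numerically: E[X] ≈ 731.25000.

E[X] = C(27,3)·2^(1−C(3,2)) = 2925/4 ≈ 731.25000.


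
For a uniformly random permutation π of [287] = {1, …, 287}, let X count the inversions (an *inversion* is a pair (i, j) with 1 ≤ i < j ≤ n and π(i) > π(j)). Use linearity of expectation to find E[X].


Write X = Σ X_I over the C(287, 2) = 41041 pairs i < j, with X_I the indicator of one inversion.
There are 41041 indicators.
For each fixed pair i < j, the values π(i) and π(j) are two distinct elements of {1, …, 287} in uniformly random order; by symmetry P[π(i) > π(j)] = 1/2.
By linearity: E[X] = 41041 · (1/2) = C(287, 2) · (1/2) = 41041/2 = 41041/2 ≈ 20520.50000.

E[X] = 41041/2 = 20520.50000.


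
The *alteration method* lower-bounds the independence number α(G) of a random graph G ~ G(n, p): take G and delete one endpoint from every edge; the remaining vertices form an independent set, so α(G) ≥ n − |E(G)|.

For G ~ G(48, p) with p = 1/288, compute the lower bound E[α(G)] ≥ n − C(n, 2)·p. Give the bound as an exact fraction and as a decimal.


E[|E(G)|] = C(48, 2)·p = 1128 · (1/288) = 47/12.
E[α(G)] ≥ n − E[|E(G)|] = 48 − 47/12 = 529/12.
Numerically: ≈ 44.083333.
(This is only a lower bound; the true E[α(G)] may be larger.)

E[α(G)] ≥ 529/12 ≈ 44.083333.


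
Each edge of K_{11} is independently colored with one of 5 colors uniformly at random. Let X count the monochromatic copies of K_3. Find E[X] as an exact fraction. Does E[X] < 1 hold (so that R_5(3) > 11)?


E[X] = C(11, 3) · 5^{1 − 3} = 165 · 5^{−2} = 165/25.
As a reduced fraction: E[X] = 33/5 ≈ 6.600000.
Is E[X] < 1? NO.
Since E[X] ≥ 1, the first-moment bound is inconclusive at n = 11; it does NOT by itself certify R_5(3) > 11.

E[X] = 33/5 ≈ 6.600000; E[X] ≥ 1; first-moment method inconclusive here.


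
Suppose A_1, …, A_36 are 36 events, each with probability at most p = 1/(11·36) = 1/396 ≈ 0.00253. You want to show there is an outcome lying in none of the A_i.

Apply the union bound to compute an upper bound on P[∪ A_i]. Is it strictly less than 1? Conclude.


Union bound: P[∪_{i=1}^{36} A_i] ≤ Σ_i P[A_i] ≤ 36·p = 36·(1/396) = 1/11.
Numerically: 1/11 ≈ 0.09091.
Is 1/11 < 1? YES.
Since P[∪ A_i] ≤ 1/11 < 1, the complement has P[∩ A_i^c] ≥ 1 − 1/11 = 10/11 > 0, so some outcome avoids every A_i.

36·p = 1/11 ≈ 0.09091; existence CERTIFIED by the union bound.


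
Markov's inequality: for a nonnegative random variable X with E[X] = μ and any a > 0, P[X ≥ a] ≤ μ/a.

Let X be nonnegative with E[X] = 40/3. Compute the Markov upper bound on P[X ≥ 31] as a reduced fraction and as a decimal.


μ = E[X] = 40/3, a = 31.
Markov: P[X ≥ 31] ≤ μ/a = (40/3)/31 = 40/93.
Numerically: ≈ 0.43011.
(Since a = 31 > μ = 13.33333, the bound 40/93 is < 1 and informative.)

P[X ≥ 31] ≤ 40/93 ≈ 0.43011.


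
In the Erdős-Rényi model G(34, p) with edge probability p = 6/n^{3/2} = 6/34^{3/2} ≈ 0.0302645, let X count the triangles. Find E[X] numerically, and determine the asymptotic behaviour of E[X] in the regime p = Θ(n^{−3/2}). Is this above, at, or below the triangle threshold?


Number of potential triangles: C(34, 3) = 5984.
Each occurs with probability p³ ≈ (0.0302645)³ ≈ 2.77203446e-05.
By linearity: E[X] = C(34, 3)·p³ ≈ 5984 · 2.77203446e-05 ≈ 0.165879.
Since α = 3/2 > 1, p = c/n^{3/2} = o(1/n) is below the triangle threshold p ~ 1/n. Asymptotically E[X] ~ (c³/6)·n^{3(1−α)} = (6³/6)·n^{-1.5} → 0, so by Markov's inequality G has no triangles w.h.p.

E[X] ≈ 0.165879; in regime p = Θ(1/n^{3/2}) E[X] tends to 0 (below the triangle threshold p ~ 1/n).


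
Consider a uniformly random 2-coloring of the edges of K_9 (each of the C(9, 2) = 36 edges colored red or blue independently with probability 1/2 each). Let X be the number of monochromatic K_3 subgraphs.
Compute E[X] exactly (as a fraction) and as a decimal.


Let X = Σ_S X_S over the C(9, 3) = 84 subsets S of size 3, where X_S = 1 if the K_3 on S is monochromatic.
For a fixed S, the K_3 on S has C(3, 2) = 3 edges. P[all 3 edges red] = (1/2)^3, and likewise for blue, so P[monochromatic] = 2·(1/2)^3 = 2^{1 − 3} = 1/4.
By linearity of expectation: E[X] = C(9, 3) · 2^{1 − 3} = 84 · 1/4 = 21.
Numerically: E[X] ≈ 21.000000.

E[X] = C(9,3)·2^(1−C(3,2)) = 21 ≈ 21.000000.


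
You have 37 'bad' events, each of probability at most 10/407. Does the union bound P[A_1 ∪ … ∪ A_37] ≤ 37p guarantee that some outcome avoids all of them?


Union bound: P[∪_{i=1}^{37} A_i] ≤ Σ_i P[A_i] ≤ 37·p = 37·(10/407) = 10/11.
Numerically: 10/11 ≈ 0.909.
Is 10/11 < 1? YES.
Since P[∪ A_i] ≤ 10/11 < 1, the complement has P[∩ A_i^c] ≥ 1 − 10/11 = 1/11 > 0, so some outcome avoids every A_i.

37·p = 10/11 ≈ 0.909; existence CERTIFIED by the union bound.
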